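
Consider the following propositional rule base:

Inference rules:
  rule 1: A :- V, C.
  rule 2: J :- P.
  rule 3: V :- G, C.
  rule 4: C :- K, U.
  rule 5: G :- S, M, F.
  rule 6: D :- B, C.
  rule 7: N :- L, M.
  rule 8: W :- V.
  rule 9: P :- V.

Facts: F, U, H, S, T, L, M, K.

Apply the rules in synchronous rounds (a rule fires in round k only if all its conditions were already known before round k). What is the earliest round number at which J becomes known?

Round 1: rule 4 [C :- K, U.]; rule 5 [G :- S, M, F.]; rule 7 [N :- L, M.]. Adds C, G, N.
Round 2: rule 3 [V :- G, C.]. Adds V.
Round 3: rule 1 [A :- V, C.]; rule 8 [W :- V.]; rule 9 [P :- V.]. Adds A, W, P.
Round 4: rule 2 [J :- P.]. Adds J.
J first appears in round 4.

4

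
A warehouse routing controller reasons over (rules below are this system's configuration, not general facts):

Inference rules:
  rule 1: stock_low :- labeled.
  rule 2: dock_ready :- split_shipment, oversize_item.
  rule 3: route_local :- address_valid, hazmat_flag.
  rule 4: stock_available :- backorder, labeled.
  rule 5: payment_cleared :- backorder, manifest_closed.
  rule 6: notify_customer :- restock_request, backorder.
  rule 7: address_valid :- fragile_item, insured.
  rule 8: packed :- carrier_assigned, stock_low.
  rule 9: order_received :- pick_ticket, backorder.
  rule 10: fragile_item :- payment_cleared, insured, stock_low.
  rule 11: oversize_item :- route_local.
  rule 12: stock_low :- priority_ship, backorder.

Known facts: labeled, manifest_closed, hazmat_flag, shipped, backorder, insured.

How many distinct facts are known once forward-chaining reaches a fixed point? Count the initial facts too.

[1] rule 1 [stock_low :- labeled.]; rule 4 [stock_available :- backorder, labeled.]; rule 5 [payment_cleared :- backorder, manifest_closed.]. ⇒ new: stock_low, stock_available, payment_cleared.
[2] rule 10 [fragile_item :- payment_cleared, insured, stock_low.]. ⇒ new: fragile_item.
[3] rule 7 [address_valid :- fragile_item, insured.]. ⇒ new: address_valid.
[4] rule 3 [route_local :- address_valid, hazmat_flag.]. ⇒ new: route_local.
[5] rule 11 [oversize_item :- route_local.]. ⇒ new: oversize_item.
Closure: {address_valid, backorder, fragile_item, hazmat_flag, insured, labeled, manifest_closed, oversize_item, payment_cleared, route_local, shipped, stock_available, stock_low} — 13 facts.

13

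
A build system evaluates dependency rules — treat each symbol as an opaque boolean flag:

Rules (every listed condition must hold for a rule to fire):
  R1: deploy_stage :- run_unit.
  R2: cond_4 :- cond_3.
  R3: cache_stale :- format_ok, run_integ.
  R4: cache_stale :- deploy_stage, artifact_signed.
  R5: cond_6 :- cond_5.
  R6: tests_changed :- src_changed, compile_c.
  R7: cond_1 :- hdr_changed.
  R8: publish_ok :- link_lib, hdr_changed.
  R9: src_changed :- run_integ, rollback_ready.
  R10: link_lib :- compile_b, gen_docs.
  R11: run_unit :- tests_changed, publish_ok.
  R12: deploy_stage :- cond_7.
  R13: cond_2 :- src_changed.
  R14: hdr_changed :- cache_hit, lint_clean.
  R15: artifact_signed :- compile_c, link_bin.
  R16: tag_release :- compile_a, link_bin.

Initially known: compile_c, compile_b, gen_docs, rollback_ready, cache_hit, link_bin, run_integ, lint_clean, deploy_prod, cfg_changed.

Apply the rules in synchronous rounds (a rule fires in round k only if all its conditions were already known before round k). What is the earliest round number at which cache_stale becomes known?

5

Round 1 fires R9, R10, R14, R15, giving src_changed, link_lib, hdr_changed, artifact_signed.
Round 2 fires R6, R7, R8, R13, giving tests_changed, cond_1, publish_ok, cond_2.
Round 3 fires R11, giving run_unit.
Round 4 fires R1, giving deploy_stage.
Round 5 fires R4, giving cache_stale.
cache_stale first appears in round 5.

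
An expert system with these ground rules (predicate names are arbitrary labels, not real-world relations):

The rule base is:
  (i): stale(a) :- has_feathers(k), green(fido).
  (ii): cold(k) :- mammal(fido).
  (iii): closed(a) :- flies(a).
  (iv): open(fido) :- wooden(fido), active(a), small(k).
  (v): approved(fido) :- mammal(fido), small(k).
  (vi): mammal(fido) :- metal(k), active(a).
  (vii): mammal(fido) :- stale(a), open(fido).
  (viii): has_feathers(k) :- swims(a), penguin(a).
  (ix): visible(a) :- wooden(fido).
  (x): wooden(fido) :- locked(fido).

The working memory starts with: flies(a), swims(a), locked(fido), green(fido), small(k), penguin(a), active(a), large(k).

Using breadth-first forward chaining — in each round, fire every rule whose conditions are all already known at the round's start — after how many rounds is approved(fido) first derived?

4

[1] (iii) [closed(a) :- flies(a).]; (viii) [has_feathers(k) :- swims(a), penguin(a).]; (x) [wooden(fido) :- locked(fido).]. ⇒ new: closed(a), has_feathers(k), wooden(fido).
[2] (i) [stale(a) :- has_feathers(k), green(fido).]; (iv) [open(fido) :- wooden(fido), active(a), small(k).]; (ix) [visible(a) :- wooden(fido).]. ⇒ new: stale(a), open(fido), visible(a).
[3] (vii) [mammal(fido) :- stale(a), open(fido).]. ⇒ new: mammal(fido).
[4] (ii) [cold(k) :- mammal(fido).]; (v) [approved(fido) :- mammal(fido), small(k).]. ⇒ new: cold(k), approved(fido).
approved(fido) first appears in round 4.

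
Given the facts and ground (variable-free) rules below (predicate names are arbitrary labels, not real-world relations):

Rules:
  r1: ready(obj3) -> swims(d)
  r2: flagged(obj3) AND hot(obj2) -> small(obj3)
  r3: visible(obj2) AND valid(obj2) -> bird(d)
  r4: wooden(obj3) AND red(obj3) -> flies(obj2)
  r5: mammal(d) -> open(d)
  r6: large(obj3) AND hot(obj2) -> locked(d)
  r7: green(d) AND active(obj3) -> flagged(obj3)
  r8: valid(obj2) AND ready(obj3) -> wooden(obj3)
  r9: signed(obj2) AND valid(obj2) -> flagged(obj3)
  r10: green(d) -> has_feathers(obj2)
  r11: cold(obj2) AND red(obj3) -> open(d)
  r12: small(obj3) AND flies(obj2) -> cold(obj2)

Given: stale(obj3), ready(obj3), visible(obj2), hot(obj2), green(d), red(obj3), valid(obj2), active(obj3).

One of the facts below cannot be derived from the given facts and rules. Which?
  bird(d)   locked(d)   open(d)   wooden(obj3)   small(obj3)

Round 1 — r1, r3, r7, r8, r10, derive swims(d), bird(d), flagged(obj3), wooden(obj3), has_feathers(obj2).
Round 2 — r2, r4, derive small(obj3), flies(obj2).
Round 3 — r12, derive cold(obj2).
Round 4 — r11, derive open(d).
Derived: bird(d) (round 1), open(d) (round 4), wooden(obj3) (round 1), small(obj3) (round 2). locked(d) never appears in any round.

locked(d)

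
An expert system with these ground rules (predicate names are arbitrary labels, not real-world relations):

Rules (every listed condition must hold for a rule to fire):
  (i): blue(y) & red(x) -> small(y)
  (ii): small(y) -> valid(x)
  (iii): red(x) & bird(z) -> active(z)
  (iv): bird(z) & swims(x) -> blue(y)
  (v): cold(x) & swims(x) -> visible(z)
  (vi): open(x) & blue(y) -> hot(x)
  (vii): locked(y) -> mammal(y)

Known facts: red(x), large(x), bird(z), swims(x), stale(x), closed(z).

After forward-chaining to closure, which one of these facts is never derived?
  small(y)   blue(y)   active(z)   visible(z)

visible(z)

[1] (iii) [red(x) & bird(z) -> active(z)]; (iv) [bird(z) & swims(x) -> blue(y)]. ⇒ new: active(z), blue(y).
[2] (i) [blue(y) & red(x) -> small(y)]. ⇒ new: small(y).
[3] (ii) [small(y) -> valid(x)]. ⇒ new: valid(x).
Derived: small(y) (round 2), blue(y) (round 1), active(z) (round 1). visible(z) never appears in any round.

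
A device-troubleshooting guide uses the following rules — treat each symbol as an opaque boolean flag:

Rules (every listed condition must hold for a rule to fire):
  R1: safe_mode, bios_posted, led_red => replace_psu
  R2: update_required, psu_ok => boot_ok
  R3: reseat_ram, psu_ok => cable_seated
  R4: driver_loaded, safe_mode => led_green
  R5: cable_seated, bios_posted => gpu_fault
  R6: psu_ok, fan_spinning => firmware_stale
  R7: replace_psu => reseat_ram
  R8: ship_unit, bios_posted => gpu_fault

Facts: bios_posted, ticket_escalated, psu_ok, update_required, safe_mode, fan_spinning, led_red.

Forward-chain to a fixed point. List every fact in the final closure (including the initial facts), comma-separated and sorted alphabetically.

Round 1: R1 [safe_mode, bios_posted, led_red => replace_psu]; R2 [update_required, psu_ok => boot_ok]; R6 [psu_ok, fan_spinning => firmware_stale]. New: replace_psu, boot_ok, firmware_stale.
Round 2: R7 [replace_psu => reseat_ram]. New: reseat_ram.
Round 3: R3 [reseat_ram, psu_ok => cable_seated]. New: cable_seated.
Round 4: R5 [cable_seated, bios_posted => gpu_fault]. New: gpu_fault.

bios_posted, boot_ok, cable_seated, fan_spinning, firmware_stale, gpu_fault, led_red, psu_ok, replace_psu, reseat_ram, safe_mode, ticket_escalated, update_required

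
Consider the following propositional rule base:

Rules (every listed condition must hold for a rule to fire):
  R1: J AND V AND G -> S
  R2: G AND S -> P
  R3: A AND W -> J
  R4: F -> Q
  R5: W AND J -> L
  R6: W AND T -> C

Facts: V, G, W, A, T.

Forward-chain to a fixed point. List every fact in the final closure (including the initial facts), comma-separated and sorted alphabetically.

Round 1: R3 [A AND W -> J]; R6 [W AND T -> C]. Adds J, C.
Round 2: R1 [J AND V AND G -> S]; R5 [W AND J -> L]. Adds S, L.
Round 3: R2 [G AND S -> P]. Adds P.

A, C, G, J, L, P, S, T, V, W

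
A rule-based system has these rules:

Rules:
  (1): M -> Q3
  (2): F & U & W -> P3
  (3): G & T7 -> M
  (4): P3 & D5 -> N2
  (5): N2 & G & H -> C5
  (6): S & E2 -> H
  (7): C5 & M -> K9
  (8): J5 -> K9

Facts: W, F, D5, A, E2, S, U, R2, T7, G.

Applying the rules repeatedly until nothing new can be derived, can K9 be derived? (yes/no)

yes

Round 1 — (2), (3), (6), derive P3, M, H.
Round 2 — (1), (4), derive Q3, N2.
Round 3 — (5), derive C5.
Round 4 — (7), derive K9.
K9 appears in round 4, so it is derivable.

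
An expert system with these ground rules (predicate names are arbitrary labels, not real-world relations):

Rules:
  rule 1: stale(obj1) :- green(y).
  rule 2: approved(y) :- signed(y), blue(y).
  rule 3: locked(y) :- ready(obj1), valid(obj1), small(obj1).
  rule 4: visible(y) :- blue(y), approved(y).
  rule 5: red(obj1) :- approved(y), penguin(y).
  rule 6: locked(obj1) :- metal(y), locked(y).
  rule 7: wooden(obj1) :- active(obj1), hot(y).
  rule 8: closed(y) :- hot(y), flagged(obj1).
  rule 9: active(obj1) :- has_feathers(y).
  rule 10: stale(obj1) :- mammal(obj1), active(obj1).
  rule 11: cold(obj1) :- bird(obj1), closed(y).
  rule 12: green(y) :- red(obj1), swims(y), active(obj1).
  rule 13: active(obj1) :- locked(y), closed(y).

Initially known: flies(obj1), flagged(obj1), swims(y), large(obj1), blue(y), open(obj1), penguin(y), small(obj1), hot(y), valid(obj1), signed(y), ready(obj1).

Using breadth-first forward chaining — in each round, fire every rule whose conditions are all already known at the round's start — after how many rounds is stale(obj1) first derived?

4

Round 1 fires rule 2, rule 3, rule 8, giving approved(y), locked(y), closed(y).
Round 2 fires rule 4, rule 5, rule 13, giving visible(y), red(obj1), active(obj1).
Round 3 fires rule 7, rule 12, giving wooden(obj1), green(y).
Round 4 fires rule 1, giving stale(obj1).
stale(obj1) first appears in round 4.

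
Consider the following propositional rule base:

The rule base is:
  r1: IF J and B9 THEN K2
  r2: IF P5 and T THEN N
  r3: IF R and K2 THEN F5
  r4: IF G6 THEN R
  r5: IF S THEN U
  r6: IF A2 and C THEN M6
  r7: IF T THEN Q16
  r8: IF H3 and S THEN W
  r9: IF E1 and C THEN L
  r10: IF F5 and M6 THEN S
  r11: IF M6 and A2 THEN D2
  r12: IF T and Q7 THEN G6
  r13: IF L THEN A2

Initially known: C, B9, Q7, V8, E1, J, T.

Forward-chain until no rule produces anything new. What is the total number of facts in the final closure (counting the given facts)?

Round 1: r1 [IF J and B9 THEN K2]; r7 [IF T THEN Q16]; r9 [IF E1 and C THEN L]; r12 [IF T and Q7 THEN G6]. Adds K2, Q16, L, G6.
Round 2: r4 [IF G6 THEN R]; r13 [IF L THEN A2]. Adds R, A2.
Round 3: r3 [IF R and K2 THEN F5]; r6 [IF A2 and C THEN M6]. Adds F5, M6.
Round 4: r10 [IF F5 and M6 THEN S]; r11 [IF M6 and A2 THEN D2]. Adds S, D2.
Round 5: r5 [IF S THEN U]. Adds U.
Closure: {A2, B9, C, D2, E1, F5, G6, J, K2, L, M6, Q16, Q7, R, S, T, U, V8} — 18 facts.

18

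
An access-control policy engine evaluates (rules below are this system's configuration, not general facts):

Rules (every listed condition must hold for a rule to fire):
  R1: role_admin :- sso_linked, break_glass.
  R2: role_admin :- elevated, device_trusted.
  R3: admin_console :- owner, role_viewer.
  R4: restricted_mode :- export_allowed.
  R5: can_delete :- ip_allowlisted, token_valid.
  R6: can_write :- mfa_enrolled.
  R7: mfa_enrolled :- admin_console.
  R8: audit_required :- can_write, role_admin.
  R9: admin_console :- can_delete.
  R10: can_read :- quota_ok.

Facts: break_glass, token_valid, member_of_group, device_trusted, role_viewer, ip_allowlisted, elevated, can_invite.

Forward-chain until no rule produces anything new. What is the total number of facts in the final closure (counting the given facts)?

Round 1: R2 [role_admin :- elevated, device_trusted.]; R5 [can_delete :- ip_allowlisted, token_valid.]. Adds role_admin, can_delete.
Round 2: R9 [admin_console :- can_delete.]. Adds admin_console.
Round 3: R7 [mfa_enrolled :- admin_console.]. Adds mfa_enrolled.
Round 4: R6 [can_write :- mfa_enrolled.]. Adds can_write.
Round 5: R8 [audit_required :- can_write, role_admin.]. Adds audit_required.
Closure: {admin_console, audit_required, break_glass, can_delete, can_invite, can_write, device_trusted, elevated, ip_allowlisted, member_of_group, mfa_enrolled, role_admin, role_viewer, token_valid} — 14 facts.

14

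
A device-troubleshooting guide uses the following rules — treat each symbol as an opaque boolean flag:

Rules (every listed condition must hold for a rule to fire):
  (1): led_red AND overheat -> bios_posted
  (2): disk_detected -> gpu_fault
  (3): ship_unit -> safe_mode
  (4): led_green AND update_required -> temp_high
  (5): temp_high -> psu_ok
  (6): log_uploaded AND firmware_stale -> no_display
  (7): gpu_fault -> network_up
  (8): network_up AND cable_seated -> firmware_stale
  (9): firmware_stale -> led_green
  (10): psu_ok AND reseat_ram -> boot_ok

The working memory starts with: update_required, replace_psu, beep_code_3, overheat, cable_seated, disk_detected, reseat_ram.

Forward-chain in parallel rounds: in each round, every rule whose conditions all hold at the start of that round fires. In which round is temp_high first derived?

[1] (2) [disk_detected -> gpu_fault]. ⇒ new: gpu_fault.
[2] (7) [gpu_fault -> network_up]. ⇒ new: network_up.
[3] (8) [network_up AND cable_seated -> firmware_stale]. ⇒ new: firmware_stale.
[4] (9) [firmware_stale -> led_green]. ⇒ new: led_green.
[5] (4) [led_green AND update_required -> temp_high]. ⇒ new: temp_high.
temp_high first appears in round 5.

5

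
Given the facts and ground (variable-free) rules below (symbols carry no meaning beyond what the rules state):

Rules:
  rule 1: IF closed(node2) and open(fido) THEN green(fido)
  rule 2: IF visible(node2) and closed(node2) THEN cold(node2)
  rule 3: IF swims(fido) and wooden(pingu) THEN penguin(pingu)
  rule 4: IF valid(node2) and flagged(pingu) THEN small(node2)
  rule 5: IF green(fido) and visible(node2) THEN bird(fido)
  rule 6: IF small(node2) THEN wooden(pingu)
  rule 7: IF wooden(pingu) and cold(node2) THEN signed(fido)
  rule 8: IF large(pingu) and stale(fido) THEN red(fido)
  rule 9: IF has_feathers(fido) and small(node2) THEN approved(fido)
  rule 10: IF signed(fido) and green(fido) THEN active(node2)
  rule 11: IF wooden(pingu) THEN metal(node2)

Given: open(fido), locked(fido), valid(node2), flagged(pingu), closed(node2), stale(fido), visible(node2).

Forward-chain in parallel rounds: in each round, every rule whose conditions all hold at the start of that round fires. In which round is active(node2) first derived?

4

Round 1: rule 1 [IF closed(node2) and open(fido) THEN green(fido)]; rule 2 [IF visible(node2) and closed(node2) THEN cold(node2)]; rule 4 [IF valid(node2) and flagged(pingu) THEN small(node2)]. Adds green(fido), cold(node2), small(node2).
Round 2: rule 5 [IF green(fido) and visible(node2) THEN bird(fido)]; rule 6 [IF small(node2) THEN wooden(pingu)]. Adds bird(fido), wooden(pingu).
Round 3: rule 7 [IF wooden(pingu) and cold(node2) THEN signed(fido)]; rule 11 [IF wooden(pingu) THEN metal(node2)]. Adds signed(fido), metal(node2).
Round 4: rule 10 [IF signed(fido) and green(fido) THEN active(node2)]. Adds active(node2).
active(node2) first appears in round 4.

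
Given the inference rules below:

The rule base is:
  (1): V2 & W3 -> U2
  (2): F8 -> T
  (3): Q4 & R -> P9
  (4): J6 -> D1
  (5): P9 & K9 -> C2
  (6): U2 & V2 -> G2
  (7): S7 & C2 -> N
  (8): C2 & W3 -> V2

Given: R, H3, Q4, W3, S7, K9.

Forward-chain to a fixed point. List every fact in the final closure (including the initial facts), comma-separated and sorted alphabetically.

C2, G2, H3, K9, N, P9, Q4, R, S7, U2, V2, W3

Round 1 fires (3), giving P9.
Round 2 fires (5), giving C2.
Round 3 fires (7), (8), giving N, V2.
Round 4 fires (1), giving U2.
Round 5 fires (6), giving G2.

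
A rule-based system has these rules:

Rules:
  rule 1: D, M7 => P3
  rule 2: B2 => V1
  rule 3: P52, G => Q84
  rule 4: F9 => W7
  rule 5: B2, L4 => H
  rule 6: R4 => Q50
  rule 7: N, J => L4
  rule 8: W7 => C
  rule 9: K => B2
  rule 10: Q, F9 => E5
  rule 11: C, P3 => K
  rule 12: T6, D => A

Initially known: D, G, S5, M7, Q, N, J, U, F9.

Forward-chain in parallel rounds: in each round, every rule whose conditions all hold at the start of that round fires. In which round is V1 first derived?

5

Round 1 — rule 1, rule 4, rule 7, rule 10, derive P3, W7, L4, E5.
Round 2 — rule 8, derive C.
Round 3 — rule 11, derive K.
Round 4 — rule 9, derive B2.
Round 5 — rule 2, rule 5, derive V1, H.
V1 first appears in round 5.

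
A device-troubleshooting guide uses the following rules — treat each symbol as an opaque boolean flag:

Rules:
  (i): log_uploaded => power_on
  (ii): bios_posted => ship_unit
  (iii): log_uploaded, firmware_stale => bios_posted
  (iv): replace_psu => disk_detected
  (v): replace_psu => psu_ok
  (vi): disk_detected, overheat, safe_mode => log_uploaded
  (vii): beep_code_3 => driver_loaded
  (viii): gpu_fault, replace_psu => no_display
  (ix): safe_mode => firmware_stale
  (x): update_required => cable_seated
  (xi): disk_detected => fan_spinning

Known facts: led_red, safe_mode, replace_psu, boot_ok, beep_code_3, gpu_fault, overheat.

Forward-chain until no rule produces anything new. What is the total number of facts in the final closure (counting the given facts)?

17

Round 1 — (iv), (v), (vii), (viii), (ix), derive disk_detected, psu_ok, driver_loaded, no_display, firmware_stale.
Round 2 — (vi), (xi), derive log_uploaded, fan_spinning.
Round 3 — (i), (iii), derive power_on, bios_posted.
Round 4 — (ii), derive ship_unit.
Closure: {beep_code_3, bios_posted, boot_ok, disk_detected, driver_loaded, fan_spinning, firmware_stale, gpu_fault, led_red, log_uploaded, no_display, overheat, power_on, psu_ok, replace_psu, safe_mode, ship_unit} — 17 facts.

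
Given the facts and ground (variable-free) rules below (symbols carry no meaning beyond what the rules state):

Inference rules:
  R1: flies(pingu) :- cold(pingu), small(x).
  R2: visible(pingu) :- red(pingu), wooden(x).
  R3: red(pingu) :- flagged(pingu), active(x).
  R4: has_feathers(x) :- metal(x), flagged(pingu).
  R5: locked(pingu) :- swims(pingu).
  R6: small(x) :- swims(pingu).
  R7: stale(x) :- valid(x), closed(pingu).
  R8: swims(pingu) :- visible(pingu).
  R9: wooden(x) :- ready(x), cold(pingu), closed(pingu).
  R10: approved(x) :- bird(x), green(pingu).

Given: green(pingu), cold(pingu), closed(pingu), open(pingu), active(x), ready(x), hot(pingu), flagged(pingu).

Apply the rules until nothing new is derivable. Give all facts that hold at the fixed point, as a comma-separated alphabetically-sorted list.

Round 1: R3 [red(pingu) :- flagged(pingu), active(x).]; R9 [wooden(x) :- ready(x), cold(pingu), closed(pingu).]. New: red(pingu), wooden(x).
Round 2: R2 [visible(pingu) :- red(pingu), wooden(x).]. New: visible(pingu).
Round 3: R8 [swims(pingu) :- visible(pingu).]. New: swims(pingu).
Round 4: R5 [locked(pingu) :- swims(pingu).]; R6 [small(x) :- swims(pingu).]. New: locked(pingu), small(x).
Round 5: R1 [flies(pingu) :- cold(pingu), small(x).]. New: flies(pingu).

active(x), closed(pingu), cold(pingu), flagged(pingu), flies(pingu), green(pingu), hot(pingu), locked(pingu), open(pingu), ready(x), red(pingu), small(x), swims(pingu), visible(pingu), wooden(x)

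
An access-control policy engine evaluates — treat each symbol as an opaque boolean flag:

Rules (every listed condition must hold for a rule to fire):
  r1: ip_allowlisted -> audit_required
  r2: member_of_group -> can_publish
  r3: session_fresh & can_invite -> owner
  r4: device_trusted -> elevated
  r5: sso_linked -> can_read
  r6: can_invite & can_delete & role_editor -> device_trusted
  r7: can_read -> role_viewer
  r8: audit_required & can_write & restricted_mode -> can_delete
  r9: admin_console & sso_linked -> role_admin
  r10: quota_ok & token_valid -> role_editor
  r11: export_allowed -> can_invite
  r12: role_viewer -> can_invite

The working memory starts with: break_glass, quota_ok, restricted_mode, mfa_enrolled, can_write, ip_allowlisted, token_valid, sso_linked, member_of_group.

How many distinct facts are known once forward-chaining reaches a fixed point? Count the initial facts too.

18

Round 1 fires r1, r2, r5, r10, giving audit_required, can_publish, can_read, role_editor.
Round 2 fires r7, r8, giving role_viewer, can_delete.
Round 3 fires r12, giving can_invite.
Round 4 fires r6, giving device_trusted.
Round 5 fires r4, giving elevated.
Closure: {audit_required, break_glass, can_delete, can_invite, can_publish, can_read, can_write, device_trusted, elevated, ip_allowlisted, member_of_group, mfa_enrolled, quota_ok, restricted_mode, role_editor, role_viewer, sso_linked, token_valid} — 18 facts.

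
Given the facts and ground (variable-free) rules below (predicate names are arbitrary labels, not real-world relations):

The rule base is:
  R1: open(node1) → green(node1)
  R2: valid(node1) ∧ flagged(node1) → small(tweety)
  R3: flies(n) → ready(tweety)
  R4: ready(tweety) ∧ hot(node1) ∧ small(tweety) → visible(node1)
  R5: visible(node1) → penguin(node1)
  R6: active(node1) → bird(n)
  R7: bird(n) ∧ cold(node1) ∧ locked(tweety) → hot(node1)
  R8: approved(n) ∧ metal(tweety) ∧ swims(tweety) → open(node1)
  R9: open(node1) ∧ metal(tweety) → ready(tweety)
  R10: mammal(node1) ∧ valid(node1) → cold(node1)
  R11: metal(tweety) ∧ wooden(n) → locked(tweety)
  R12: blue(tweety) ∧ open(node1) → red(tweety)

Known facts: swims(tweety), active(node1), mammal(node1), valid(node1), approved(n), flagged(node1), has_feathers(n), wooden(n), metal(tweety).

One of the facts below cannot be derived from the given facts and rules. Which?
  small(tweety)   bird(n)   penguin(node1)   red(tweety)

Round 1 fires R2, R6, R8, R10, R11, giving small(tweety), bird(n), open(node1), cold(node1), locked(tweety).
Round 2 fires R1, R7, R9, giving green(node1), hot(node1), ready(tweety).
Round 3 fires R4, giving visible(node1).
Round 4 fires R5, giving penguin(node1).
Derived: small(tweety) (round 1), penguin(node1) (round 4), bird(n) (round 1). red(tweety) never appears in any round.

red(tweety)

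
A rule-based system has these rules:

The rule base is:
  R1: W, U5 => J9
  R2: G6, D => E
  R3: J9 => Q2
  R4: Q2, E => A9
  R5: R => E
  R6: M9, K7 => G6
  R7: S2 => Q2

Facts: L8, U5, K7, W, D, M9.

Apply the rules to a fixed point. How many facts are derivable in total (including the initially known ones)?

11

Round 1: R1 [W, U5 => J9]; R6 [M9, K7 => G6]. Adds J9, G6.
Round 2: R2 [G6, D => E]; R3 [J9 => Q2]. Adds E, Q2.
Round 3: R4 [Q2, E => A9]. Adds A9.
Closure: {A9, D, E, G6, J9, K7, L8, M9, Q2, U5, W} — 11 facts.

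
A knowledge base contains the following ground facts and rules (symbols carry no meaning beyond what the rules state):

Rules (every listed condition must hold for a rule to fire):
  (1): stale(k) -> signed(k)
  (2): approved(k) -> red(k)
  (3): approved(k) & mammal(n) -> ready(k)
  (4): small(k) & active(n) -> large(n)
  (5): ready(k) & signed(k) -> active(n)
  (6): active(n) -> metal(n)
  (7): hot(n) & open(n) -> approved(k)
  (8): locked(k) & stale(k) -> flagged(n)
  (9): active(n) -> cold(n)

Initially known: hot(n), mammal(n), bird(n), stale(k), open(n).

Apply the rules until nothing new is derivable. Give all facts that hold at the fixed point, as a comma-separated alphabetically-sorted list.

active(n), approved(k), bird(n), cold(n), hot(n), mammal(n), metal(n), open(n), ready(k), red(k), signed(k), stale(k)

Round 1: (1) [stale(k) -> signed(k)]; (7) [hot(n) & open(n) -> approved(k)]. Adds signed(k), approved(k).
Round 2: (2) [approved(k) -> red(k)]; (3) [approved(k) & mammal(n) -> ready(k)]. Adds red(k), ready(k).
Round 3: (5) [ready(k) & signed(k) -> active(n)]. Adds active(n).
Round 4: (6) [active(n) -> metal(n)]; (9) [active(n) -> cold(n)]. Adds metal(n), cold(n).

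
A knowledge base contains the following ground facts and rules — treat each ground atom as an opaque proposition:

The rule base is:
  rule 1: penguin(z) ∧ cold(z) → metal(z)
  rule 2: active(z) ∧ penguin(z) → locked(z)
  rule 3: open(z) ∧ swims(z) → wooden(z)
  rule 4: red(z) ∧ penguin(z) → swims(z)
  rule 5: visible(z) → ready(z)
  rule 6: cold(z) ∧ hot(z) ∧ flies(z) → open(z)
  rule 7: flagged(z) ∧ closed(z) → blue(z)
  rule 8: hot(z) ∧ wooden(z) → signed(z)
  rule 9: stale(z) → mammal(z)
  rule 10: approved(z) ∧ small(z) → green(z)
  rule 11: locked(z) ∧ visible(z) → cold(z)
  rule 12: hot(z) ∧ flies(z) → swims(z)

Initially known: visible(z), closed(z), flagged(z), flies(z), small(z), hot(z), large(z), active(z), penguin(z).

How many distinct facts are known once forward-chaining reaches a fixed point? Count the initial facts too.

Round 1: rule 2 [active(z) ∧ penguin(z) → locked(z)]; rule 5 [visible(z) → ready(z)]; rule 7 [flagged(z) ∧ closed(z) → blue(z)]; rule 12 [hot(z) ∧ flies(z) → swims(z)]. New: locked(z), ready(z), blue(z), swims(z).
Round 2: rule 11 [locked(z) ∧ visible(z) → cold(z)]. New: cold(z).
Round 3: rule 1 [penguin(z) ∧ cold(z) → metal(z)]; rule 6 [cold(z) ∧ hot(z) ∧ flies(z) → open(z)]. New: metal(z), open(z).
Round 4: rule 3 [open(z) ∧ swims(z) → wooden(z)]. New: wooden(z).
Round 5: rule 8 [hot(z) ∧ wooden(z) → signed(z)]. New: signed(z).
Closure: {active(z), blue(z), closed(z), cold(z), flagged(z), flies(z), hot(z), large(z), locked(z), metal(z), open(z), penguin(z), ready(z), signed(z), small(z), swims(z), visible(z), wooden(z)} — 18 facts.

18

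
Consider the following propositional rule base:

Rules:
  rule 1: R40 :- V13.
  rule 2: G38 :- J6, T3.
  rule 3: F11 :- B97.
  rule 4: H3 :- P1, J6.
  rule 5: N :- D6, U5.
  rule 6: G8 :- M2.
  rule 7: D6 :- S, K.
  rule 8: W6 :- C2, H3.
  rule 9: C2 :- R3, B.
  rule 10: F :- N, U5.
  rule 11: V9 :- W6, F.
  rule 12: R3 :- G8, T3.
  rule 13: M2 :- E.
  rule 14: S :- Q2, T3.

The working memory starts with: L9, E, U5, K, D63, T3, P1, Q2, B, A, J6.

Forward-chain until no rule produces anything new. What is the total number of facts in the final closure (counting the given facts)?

23

Round 1 — rule 2, rule 4, rule 13, rule 14, derive G38, H3, M2, S.
Round 2 — rule 6, rule 7, derive G8, D6.
Round 3 — rule 5, rule 12, derive N, R3.
Round 4 — rule 9, rule 10, derive C2, F.
Round 5 — rule 8, derive W6.
Round 6 — rule 11, derive V9.
Closure: {A, B, C2, D6, D63, E, F, G38, G8, H3, J6, K, L9, M2, N, P1, Q2, R3, S, T3, U5, V9, W6} — 23 facts.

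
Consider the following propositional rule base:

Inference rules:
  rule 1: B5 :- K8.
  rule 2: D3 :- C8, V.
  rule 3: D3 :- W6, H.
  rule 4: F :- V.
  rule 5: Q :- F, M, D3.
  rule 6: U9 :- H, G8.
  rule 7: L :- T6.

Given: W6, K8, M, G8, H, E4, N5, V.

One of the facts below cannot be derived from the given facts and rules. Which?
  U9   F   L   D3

L

Round 1 — rule 1, rule 3, rule 4, rule 6, derive B5, D3, F, U9.
Round 2 — rule 5, derive Q.
Derived: F (round 1), D3 (round 1), U9 (round 1). L never appears in any round.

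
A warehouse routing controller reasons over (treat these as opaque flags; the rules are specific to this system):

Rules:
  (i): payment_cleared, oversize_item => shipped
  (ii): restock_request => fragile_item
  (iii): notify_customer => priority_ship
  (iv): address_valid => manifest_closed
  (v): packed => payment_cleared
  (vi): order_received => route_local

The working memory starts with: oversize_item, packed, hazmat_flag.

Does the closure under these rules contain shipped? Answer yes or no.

[1] (v) [packed => payment_cleared]. ⇒ new: payment_cleared.
[2] (i) [payment_cleared, oversize_item => shipped]. ⇒ new: shipped.
shipped appears in round 2, so it is derivable.

yes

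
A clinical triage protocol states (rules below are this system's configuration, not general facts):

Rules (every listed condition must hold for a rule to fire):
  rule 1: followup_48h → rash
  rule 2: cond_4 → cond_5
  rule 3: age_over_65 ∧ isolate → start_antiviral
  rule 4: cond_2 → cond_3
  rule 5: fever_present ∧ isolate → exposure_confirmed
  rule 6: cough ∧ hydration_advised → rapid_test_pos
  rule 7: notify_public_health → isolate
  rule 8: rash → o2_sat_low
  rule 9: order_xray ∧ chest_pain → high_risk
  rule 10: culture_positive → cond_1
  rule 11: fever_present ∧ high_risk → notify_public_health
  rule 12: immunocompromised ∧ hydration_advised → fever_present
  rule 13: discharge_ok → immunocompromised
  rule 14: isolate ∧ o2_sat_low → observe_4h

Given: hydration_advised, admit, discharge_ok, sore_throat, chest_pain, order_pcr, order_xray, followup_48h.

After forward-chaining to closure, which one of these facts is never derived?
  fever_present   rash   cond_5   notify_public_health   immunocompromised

Round 1 fires rule 1, rule 9, rule 13, giving rash, high_risk, immunocompromised.
Round 2 fires rule 8, rule 12, giving o2_sat_low, fever_present.
Round 3 fires rule 11, giving notify_public_health.
Round 4 fires rule 7, giving isolate.
Round 5 fires rule 5, rule 14, giving exposure_confirmed, observe_4h.
Derived: notify_public_health (round 3), rash (round 1), immunocompromised (round 1), fever_present (round 2). cond_5 never appears in any round.

cond_5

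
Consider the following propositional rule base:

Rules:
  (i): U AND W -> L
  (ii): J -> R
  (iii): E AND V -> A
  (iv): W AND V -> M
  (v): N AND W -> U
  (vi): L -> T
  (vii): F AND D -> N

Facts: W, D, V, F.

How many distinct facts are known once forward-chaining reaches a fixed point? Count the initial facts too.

Round 1: (iv) [W AND V -> M]; (vii) [F AND D -> N]. New: M, N.
Round 2: (v) [N AND W -> U]. New: U.
Round 3: (i) [U AND W -> L]. New: L.
Round 4: (vi) [L -> T]. New: T.
Closure: {D, F, L, M, N, T, U, V, W} — 9 facts.

9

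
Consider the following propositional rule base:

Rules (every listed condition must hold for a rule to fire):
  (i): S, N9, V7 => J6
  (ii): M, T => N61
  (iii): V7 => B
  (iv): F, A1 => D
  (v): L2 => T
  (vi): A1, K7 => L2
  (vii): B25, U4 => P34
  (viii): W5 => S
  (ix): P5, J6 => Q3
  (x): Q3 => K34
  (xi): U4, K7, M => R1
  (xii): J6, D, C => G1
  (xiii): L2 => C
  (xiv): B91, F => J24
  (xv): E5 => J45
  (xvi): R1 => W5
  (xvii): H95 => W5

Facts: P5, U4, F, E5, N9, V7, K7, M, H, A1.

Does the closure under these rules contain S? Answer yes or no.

Round 1 — (iii), (iv), (vi), (xi), (xv), derive B, D, L2, R1, J45.
Round 2 — (v), (xiii), (xvi), derive T, C, W5.
Round 3 — (ii), (viii), derive N61, S.
Round 4 — (i), derive J6.
Round 5 — (ix), (xii), derive Q3, G1.
Round 6 — (x), derive K34.
S appears in round 3, so it is derivable.

yes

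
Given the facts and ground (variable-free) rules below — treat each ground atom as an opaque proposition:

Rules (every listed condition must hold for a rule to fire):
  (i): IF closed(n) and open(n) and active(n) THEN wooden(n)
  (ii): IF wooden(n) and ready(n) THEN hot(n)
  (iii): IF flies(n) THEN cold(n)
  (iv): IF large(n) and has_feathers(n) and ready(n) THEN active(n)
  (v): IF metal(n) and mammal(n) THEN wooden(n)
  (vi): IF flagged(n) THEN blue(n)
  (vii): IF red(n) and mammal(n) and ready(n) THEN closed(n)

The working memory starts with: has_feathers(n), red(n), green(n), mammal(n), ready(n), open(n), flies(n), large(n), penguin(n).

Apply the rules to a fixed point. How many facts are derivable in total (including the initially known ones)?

14

Round 1: (iii) [IF flies(n) THEN cold(n)]; (iv) [IF large(n) and has_feathers(n) and ready(n) THEN active(n)]; (vii) [IF red(n) and mammal(n) and ready(n) THEN closed(n)]. New: cold(n), active(n), closed(n).
Round 2: (i) [IF closed(n) and open(n) and active(n) THEN wooden(n)]. New: wooden(n).
Round 3: (ii) [IF wooden(n) and ready(n) THEN hot(n)]. New: hot(n).
Closure: {active(n), closed(n), cold(n), flies(n), green(n), has_feathers(n), hot(n), large(n), mammal(n), open(n), penguin(n), ready(n), red(n), wooden(n)} — 14 facts.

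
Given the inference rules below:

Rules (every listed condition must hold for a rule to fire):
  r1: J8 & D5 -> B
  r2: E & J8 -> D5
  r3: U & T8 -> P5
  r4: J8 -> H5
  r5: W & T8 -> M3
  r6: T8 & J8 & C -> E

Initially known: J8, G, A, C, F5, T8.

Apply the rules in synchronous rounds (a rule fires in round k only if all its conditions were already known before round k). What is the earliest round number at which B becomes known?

[1] r4 [J8 -> H5]; r6 [T8 & J8 & C -> E]. ⇒ new: H5, E.
[2] r2 [E & J8 -> D5]. ⇒ new: D5.
[3] r1 [J8 & D5 -> B]. ⇒ new: B.
B first appears in round 3.

3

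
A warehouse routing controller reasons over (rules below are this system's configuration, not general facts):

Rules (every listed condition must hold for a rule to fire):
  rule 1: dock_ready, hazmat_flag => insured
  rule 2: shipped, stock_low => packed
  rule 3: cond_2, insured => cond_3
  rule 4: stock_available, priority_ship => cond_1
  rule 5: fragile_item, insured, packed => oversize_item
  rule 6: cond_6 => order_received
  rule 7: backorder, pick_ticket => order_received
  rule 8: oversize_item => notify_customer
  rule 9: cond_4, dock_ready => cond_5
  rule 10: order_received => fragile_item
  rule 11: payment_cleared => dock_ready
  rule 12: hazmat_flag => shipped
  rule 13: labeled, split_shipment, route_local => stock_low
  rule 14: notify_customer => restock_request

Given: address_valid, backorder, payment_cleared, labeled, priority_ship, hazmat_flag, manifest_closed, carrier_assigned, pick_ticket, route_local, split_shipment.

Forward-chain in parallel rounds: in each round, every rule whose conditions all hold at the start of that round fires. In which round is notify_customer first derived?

Round 1 fires rule 7, rule 11, rule 12, rule 13, giving order_received, dock_ready, shipped, stock_low.
Round 2 fires rule 1, rule 2, rule 10, giving insured, packed, fragile_item.
Round 3 fires rule 5, giving oversize_item.
Round 4 fires rule 8, giving notify_customer.
notify_customer first appears in round 4.

4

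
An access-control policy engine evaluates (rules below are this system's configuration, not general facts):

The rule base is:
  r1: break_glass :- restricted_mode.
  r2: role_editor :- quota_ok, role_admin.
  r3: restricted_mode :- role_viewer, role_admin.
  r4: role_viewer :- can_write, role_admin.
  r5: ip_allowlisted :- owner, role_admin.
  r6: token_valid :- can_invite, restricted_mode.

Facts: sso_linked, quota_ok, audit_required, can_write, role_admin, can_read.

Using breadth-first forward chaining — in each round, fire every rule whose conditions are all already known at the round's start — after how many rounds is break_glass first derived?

3

Round 1: r2 [role_editor :- quota_ok, role_admin.]; r4 [role_viewer :- can_write, role_admin.]. Adds role_editor, role_viewer.
Round 2: r3 [restricted_mode :- role_viewer, role_admin.]. Adds restricted_mode.
Round 3: r1 [break_glass :- restricted_mode.]. Adds break_glass.
break_glass first appears in round 3.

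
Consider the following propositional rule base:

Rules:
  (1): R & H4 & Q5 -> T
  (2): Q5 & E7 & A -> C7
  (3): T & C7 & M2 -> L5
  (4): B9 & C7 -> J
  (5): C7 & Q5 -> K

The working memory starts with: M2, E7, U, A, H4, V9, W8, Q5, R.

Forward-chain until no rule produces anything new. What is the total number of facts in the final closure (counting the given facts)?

13

Round 1 — (1), (2), derive T, C7.
Round 2 — (3), (5), derive L5, K.
Closure: {A, C7, E7, H4, K, L5, M2, Q5, R, T, U, V9, W8} — 13 facts.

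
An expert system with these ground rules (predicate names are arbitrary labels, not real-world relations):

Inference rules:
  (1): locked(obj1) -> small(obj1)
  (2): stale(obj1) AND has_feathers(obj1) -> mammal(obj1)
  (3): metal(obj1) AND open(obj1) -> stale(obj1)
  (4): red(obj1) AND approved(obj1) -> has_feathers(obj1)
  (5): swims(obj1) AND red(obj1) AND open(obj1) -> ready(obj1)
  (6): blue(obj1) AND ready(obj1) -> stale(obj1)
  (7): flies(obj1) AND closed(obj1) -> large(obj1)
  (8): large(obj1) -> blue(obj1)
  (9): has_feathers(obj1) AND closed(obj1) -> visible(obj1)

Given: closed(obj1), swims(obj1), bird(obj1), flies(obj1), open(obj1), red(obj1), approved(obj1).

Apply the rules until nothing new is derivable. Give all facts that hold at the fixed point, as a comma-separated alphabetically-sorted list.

approved(obj1), bird(obj1), blue(obj1), closed(obj1), flies(obj1), has_feathers(obj1), large(obj1), mammal(obj1), open(obj1), ready(obj1), red(obj1), stale(obj1), swims(obj1), visible(obj1)

Round 1 — (4), (5), (7), derive has_feathers(obj1), ready(obj1), large(obj1).
Round 2 — (8), (9), derive blue(obj1), visible(obj1).
Round 3 — (6), derive stale(obj1).
Round 4 — (2), derive mammal(obj1).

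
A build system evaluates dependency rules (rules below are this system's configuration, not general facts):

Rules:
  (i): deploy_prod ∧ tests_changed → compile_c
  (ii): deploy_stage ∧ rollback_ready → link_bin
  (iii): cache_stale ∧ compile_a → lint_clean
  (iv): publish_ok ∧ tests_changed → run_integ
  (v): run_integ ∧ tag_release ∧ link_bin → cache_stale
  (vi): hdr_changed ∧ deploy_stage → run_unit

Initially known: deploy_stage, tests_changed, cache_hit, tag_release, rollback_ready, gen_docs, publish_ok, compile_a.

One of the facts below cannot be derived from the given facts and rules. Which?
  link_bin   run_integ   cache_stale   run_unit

run_unit

Round 1 fires (ii), (iv), giving link_bin, run_integ.
Round 2 fires (v), giving cache_stale.
Round 3 fires (iii), giving lint_clean.
Derived: link_bin (round 1), run_integ (round 1), cache_stale (round 2). run_unit never appears in any round.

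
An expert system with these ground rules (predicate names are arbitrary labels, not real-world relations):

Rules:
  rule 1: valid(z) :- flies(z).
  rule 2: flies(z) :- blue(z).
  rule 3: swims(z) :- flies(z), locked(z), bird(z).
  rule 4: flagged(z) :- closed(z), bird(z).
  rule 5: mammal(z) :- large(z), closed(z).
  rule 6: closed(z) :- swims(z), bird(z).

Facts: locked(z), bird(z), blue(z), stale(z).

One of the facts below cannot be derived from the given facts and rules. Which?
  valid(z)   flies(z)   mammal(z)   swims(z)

Round 1: rule 2 [flies(z) :- blue(z).]. Adds flies(z).
Round 2: rule 1 [valid(z) :- flies(z).]; rule 3 [swims(z) :- flies(z), locked(z), bird(z).]. Adds valid(z), swims(z).
Round 3: rule 6 [closed(z) :- swims(z), bird(z).]. Adds closed(z).
Round 4: rule 4 [flagged(z) :- closed(z), bird(z).]. Adds flagged(z).
Derived: flies(z) (round 1), swims(z) (round 2), valid(z) (round 2). mammal(z) never appears in any round.

mammal(z)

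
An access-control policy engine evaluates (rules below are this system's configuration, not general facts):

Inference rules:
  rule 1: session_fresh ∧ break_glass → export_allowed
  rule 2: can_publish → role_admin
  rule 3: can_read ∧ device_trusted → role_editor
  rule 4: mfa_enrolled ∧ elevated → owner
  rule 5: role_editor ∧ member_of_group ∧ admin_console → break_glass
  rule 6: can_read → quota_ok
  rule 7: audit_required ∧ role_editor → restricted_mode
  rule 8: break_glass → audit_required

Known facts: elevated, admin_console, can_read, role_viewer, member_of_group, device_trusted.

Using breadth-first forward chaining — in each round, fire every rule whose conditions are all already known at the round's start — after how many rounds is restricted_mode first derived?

[1] rule 3 [can_read ∧ device_trusted → role_editor]; rule 6 [can_read → quota_ok]. ⇒ new: role_editor, quota_ok.
[2] rule 5 [role_editor ∧ member_of_group ∧ admin_console → break_glass]. ⇒ new: break_glass.
[3] rule 8 [break_glass → audit_required]. ⇒ new: audit_required.
[4] rule 7 [audit_required ∧ role_editor → restricted_mode]. ⇒ new: restricted_mode.
restricted_mode first appears in round 4.

4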